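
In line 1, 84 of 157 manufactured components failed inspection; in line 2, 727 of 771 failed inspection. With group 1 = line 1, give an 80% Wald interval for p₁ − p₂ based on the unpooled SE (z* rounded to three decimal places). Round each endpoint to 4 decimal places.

p̂₁ = 0.53503, p̂₂ = 0.94293, so the observed difference is -0.40790.
SE = √(0.001584540 + 0.000069795) = √0.001654335 = 0.040674.
The 80% critical value is z* = 1.282. Margin = 1.282·0.040674 = 0.05214.
CI: -0.40790 ± 0.05214 = (-0.4600, -0.3558).

(-0.4600, -0.3558)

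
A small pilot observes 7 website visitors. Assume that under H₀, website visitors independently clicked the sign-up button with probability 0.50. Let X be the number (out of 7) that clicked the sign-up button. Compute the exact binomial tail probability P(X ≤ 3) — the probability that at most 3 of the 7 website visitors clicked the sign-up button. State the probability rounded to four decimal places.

X is binomial with n = 7 and p = 0.50.
P(X ≤ 3) = C(7,0)·0.50^0·0.50^7 + C(7,1)·0.50^1·0.50^6 + C(7,2)·0.50^2·0.50^5 + C(7,3)·0.50^3·0.50^4.
= 0.007812 + 0.054688 + 0.164062 + 0.273438 = 0.5000.

P = 0.5000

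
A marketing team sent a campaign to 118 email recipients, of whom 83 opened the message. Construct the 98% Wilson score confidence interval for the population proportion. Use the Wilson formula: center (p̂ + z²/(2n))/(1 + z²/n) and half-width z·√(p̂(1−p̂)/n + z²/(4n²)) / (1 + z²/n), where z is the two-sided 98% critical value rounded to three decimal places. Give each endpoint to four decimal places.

p̂ = 83/118 = 0.70339; z = 2.326, so z² = 5.410276.
1 + z²/n = 1.045850.
Center = (0.70339 + 0.022925)/1.045850 = 0.69447.
Radicand: p̂(1−p̂)/n + z²/(4n²) = 0.001768073 + 0.000097139 = 0.001865212.
Half-width = 2.326·√0.001865212/1.045850 = 0.09605.
Interval: 0.69447 ± 0.09605 → (0.5984, 0.7905).

(0.5984, 0.7905)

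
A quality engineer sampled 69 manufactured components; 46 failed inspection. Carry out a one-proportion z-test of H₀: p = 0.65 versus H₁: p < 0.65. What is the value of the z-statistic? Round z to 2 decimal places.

z = 0.29

With x = 46 successes in n = 69, p̂ = 0.66667.
SE₀ = √(0.65·0.35/69) = 0.057420.
Test statistic: z = 0.01667/0.057420 = 0.29.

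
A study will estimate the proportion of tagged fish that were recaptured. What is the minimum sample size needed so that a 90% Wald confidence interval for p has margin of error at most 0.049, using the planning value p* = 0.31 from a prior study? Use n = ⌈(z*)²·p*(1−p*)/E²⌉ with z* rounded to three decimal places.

The 90% critical value is z* = 1.645.
p*(1−p*) = 0.31·0.69 = 0.2139.
Required n before rounding: 2.706025 × 0.2139 / 0.049² = 241.074.
⌈241.074⌉ = 242.

n = 242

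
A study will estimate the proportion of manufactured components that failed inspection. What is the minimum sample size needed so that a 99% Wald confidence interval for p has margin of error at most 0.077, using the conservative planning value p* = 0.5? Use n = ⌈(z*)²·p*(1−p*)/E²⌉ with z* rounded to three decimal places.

z* = 2.576 at the 99% level.
p*(1−p*) = 0.50·0.50 = 0.2500.
Required n before rounding: 6.635776 × 0.2500 / 0.077² = 279.802.
Rounding up, n = 280.

n = 280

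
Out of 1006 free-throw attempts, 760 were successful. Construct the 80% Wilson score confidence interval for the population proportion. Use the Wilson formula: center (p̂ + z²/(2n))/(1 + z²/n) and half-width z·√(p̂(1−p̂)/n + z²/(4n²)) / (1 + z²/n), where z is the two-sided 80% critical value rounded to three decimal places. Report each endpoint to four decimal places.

Here p̂ = 760/1006 = 0.75547 and z = 1.282 (z² = 1.643524).
1 + z²/n = 1.001634.
Adjusted center: (0.75547 + z²/(2n))/1.001634 = 0.75505.
Radicand: p̂(1−p̂)/n + z²/(4n²) = 0.000183635 + 0.000000406 = 0.000184041.
Half-width = z·√(radicand)/denom = 1.282·0.013566/1.001634 = 0.01736.
So the interval runs from 0.7377 to 0.7724.

(0.7377, 0.7724)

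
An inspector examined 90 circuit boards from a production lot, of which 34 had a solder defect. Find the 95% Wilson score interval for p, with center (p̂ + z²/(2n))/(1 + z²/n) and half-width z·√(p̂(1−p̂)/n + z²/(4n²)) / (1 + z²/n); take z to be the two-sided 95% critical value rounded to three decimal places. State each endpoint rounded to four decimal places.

(0.2846, 0.4810)

Here p̂ = 34/90 = 0.37778 and z = 1.960 (z² = 3.841600).
Denominator 1 + z²/n = 1 + 3.841600/90 = 1.042684.
Adjusted center: (0.37778 + z²/(2n))/1.042684 = 0.38278.
Radicand: p̂(1−p̂)/n + z²/(4n²) = 0.002611797 + 0.000118568 = 0.002730365.
Half-width = z·√(radicand)/denom = 1.960·0.052253/1.042684 = 0.09822.
CI: 0.38278 ± 0.09822 = (0.2846, 0.4810).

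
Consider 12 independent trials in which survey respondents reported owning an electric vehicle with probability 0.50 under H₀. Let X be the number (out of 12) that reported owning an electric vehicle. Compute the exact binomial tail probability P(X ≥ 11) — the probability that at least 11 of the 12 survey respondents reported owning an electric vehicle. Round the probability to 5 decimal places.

X is binomial with n = 12 and p = 0.50.
P(X ≥ 11) = C(12,11)·0.50^11·0.50^1 + C(12,12)·0.50^12·0.50^0.
= 0.002930 + 0.000244 = 0.00317.

P = 0.00317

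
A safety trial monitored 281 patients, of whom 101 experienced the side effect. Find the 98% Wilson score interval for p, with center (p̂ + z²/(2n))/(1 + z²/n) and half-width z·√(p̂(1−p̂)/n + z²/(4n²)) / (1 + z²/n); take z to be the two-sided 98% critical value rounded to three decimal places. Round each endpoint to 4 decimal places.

Here p̂ = 101/281 = 0.35943 and z = 2.326 (z² = 5.410276).
1 + z²/n = 1.019254.
Adjusted center: (0.35943 + z²/(2n))/1.019254 = 0.36209.
Radicand: p̂(1−p̂)/n + z²/(4n²) = 0.000819360 + 0.000017130 = 0.000836490.
Half-width = 2.326·√0.000836490/1.019254 = 0.06600.
CI: 0.36209 ± 0.06600 = (0.2961, 0.4281).

(0.2961, 0.4281)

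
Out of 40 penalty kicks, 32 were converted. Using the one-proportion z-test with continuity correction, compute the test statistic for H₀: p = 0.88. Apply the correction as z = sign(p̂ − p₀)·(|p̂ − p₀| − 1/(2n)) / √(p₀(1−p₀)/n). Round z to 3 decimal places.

z = -1.314

p̂ = 32/40 = 0.80000. p̂ − p₀ = -0.080000.
Continuity correction 1/(2n) = 1/80 = 0.012500.
Corrected numerator: |-0.080000| − 0.012500 = 0.067500.
Under H₀, SE = √(p₀(1−p₀)/n) = √(0.88·0.12/40) = √0.002640000 = 0.051381.
z = (−)0.067500/0.051381 = -1.314.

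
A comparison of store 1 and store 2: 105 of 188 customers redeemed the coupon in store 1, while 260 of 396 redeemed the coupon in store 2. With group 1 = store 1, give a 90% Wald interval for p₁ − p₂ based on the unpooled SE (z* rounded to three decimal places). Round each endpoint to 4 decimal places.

p̂₁ = 0.55851, p̂₂ = 0.65657, so the observed difference is -0.09806.
Unpooled SE = √(p̂₁(1−p̂₁)/n₁ + p̂₂(1−p̂₂)/n₂) = √(0.001311577 + 0.000569412) = 0.043370.
For 90% confidence, z* = 1.645. Margin = 1.645·0.043370 = 0.07134.
CI: -0.09806 ± 0.07134 = (-0.1694, -0.0267).

(-0.1694, -0.0267)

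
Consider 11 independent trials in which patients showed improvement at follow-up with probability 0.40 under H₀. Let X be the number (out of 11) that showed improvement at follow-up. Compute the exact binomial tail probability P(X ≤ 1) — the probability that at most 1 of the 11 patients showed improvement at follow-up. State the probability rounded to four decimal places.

X is binomial with n = 11 and p = 0.40.
P(X ≤ 1) = C(11,0)·0.40^0·0.60^11 + C(11,1)·0.40^1·0.60^10.
= 0.003628 + 0.026605 = 0.0302.

P = 0.0302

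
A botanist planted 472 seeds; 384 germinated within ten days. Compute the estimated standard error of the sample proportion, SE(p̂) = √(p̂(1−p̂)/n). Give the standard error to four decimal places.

SE = 0.0179

Sample proportion p̂ = 384/472 = 0.81356.
p̂(1−p̂) = 0.151680.
Dividing by n and taking the root: √0.000321356 = 0.0179.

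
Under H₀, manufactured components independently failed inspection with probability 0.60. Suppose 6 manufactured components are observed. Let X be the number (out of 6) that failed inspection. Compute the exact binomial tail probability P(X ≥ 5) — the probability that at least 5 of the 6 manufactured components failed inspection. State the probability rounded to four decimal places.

X ~ Binomial(n=6, p=0.60).
P(X ≥ 5) = C(6,5)·0.60^5·0.40^1 + C(6,6)·0.60^6·0.40^0.
= 0.186624 + 0.046656 = 0.2333.

P = 0.2333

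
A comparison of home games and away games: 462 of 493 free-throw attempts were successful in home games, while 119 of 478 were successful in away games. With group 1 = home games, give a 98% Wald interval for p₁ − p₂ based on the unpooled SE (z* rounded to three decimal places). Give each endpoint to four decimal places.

p̂₁ = 0.93712, p̂₂ = 0.24895, so the observed difference is 0.68817.
SE = √(0.000119526 + 0.000391163) = √0.000510689 = 0.022598.
z* = 2.326 at the 98% level. Margin of error = 0.05256.
CI: 0.68817 ± 0.05256 = (0.6356, 0.7407).

(0.6356, 0.7407)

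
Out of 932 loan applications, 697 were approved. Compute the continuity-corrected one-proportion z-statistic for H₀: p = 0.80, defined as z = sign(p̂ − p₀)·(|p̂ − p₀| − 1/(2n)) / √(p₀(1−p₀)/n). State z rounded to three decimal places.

The sample proportion is 697/932 = 0.74785. p̂ − p₀ = -0.052146.
1/(2n) = 0.000536.
Corrected numerator: |-0.052146| − 0.000536 = 0.051610.
SE₀ = √(0.80·0.20/932) = 0.013102.
z = −0.051610/0.013102 = -3.939.

z = -3.939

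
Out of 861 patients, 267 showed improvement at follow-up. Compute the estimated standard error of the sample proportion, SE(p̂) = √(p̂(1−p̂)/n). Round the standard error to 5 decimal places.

SE = 0.01576

The sample proportion is 267/861 = 0.31010.
p̂(1−p̂) = 0.31010·0.68990 = 0.213938.
SE = √(0.213938/861) = √0.000248476 = 0.01576.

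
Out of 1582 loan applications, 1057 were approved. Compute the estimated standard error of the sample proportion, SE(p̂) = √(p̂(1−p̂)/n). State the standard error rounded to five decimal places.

Sample proportion p̂ = 1057/1582 = 0.66814.
p̂(1−p̂) = 0.66814·0.33186 = 0.221729.
Dividing by n and taking the root: √0.000140157 = 0.01184.

SE = 0.01184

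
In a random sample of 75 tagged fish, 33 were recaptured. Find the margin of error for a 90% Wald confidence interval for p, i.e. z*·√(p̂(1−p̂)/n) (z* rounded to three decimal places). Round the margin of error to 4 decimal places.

ME = 0.0943

With x = 33 successes in n = 75, p̂ = 0.44000.
SE = √(p̂(1−p̂)/n) = √(0.246400/75) = 0.057318.
For 90% confidence, z* = 1.645.
ME = 1.645·0.057318 = 0.0943.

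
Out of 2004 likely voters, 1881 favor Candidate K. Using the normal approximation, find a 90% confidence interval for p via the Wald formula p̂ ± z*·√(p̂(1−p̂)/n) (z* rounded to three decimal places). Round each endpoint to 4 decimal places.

Sample proportion p̂ = 1881/2004 = 0.93862.
Standard error of p̂: √(0.057610/2004) = √0.000028748 = 0.005362.
For 90% confidence, z* = 1.645.
Margin of error: 1.645 × 0.005362 = 0.00882.
So the interval runs from 0.9298 to 0.9474.

(0.9298, 0.9474)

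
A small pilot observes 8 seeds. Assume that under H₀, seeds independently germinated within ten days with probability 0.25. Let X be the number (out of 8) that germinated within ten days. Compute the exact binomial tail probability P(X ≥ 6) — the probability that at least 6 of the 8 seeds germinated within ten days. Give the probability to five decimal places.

P = 0.00423

X ~ Binomial(n=8, p=0.25).
P(X ≥ 6) = C(8,6)·0.25^6·0.75^2 + C(8,7)·0.25^7·0.75^1 + C(8,8)·0.25^8·0.75^0.
= 0.003845 + 0.000366 + 0.000015 = 0.00423.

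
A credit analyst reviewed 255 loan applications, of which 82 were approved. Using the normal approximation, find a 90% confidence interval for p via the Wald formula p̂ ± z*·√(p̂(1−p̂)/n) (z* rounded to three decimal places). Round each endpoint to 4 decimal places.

The sample proportion is 82/255 = 0.32157.
SE = √(p̂(1−p̂)/n) = √(0.218162/255) = 0.029250.
For 90% confidence, z* = 1.645.
Margin = 1.645·0.029250 = 0.04812.
Interval: 0.32157 ± 0.04812 → (0.2735, 0.3697).

(0.2735, 0.3697)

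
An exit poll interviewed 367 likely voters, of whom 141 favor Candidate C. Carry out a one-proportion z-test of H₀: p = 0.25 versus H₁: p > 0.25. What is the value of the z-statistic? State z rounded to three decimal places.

z = 5.937

Sample proportion p̂ = 141/367 = 0.38420.
Null standard error: √(0.25·0.75/367) = √0.000510899 = 0.022603.
Test statistic: z = 0.13420/0.022603 = 5.937.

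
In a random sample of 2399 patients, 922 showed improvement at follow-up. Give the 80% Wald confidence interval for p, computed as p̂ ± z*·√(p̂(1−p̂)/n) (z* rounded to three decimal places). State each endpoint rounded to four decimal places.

Sample proportion p̂ = 922/2399 = 0.38433.
SE = √(p̂(1−p̂)/n) = √(0.236620/2399) = 0.009931.
The 80% critical value is z* = 1.282.
Margin = 1.282·0.009931 = 0.01273.
CI: 0.38433 ± 0.01273 = (0.3716, 0.3971).

(0.3716, 0.3971)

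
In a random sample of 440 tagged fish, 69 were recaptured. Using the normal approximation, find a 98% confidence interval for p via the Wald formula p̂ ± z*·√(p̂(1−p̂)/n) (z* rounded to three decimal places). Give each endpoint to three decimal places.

(0.116, 0.197)

With x = 69 successes in n = 440, p̂ = 0.15682.
Standard error of p̂: √(0.132226/440) = √0.000300514 = 0.017335.
z* = 2.326 at the 98% level.
Margin of error: 2.326 × 0.017335 = 0.04032.
CI: 0.15682 ± 0.04032 = (0.116, 0.197).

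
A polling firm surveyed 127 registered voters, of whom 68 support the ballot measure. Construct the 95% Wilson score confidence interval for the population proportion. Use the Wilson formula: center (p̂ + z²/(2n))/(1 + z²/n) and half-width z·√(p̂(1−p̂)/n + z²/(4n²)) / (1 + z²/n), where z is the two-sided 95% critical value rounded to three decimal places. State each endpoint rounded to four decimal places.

p̂ = 68/127 = 0.53543; z = 1.960, so z² = 3.841600.
1 + z²/n = 1.030249.
Adjusted center: (0.53543 + z²/(2n))/1.030249 = 0.53439.
Radicand: p̂(1−p̂)/n + z²/(4n²) = 0.001958618 + 0.000059545 = 0.002018163.
Half-width = 1.960·√0.002018163/1.030249 = 0.08547.
Interval: 0.53439 ± 0.08547 → (0.4489, 0.6199).

(0.4489, 0.6199)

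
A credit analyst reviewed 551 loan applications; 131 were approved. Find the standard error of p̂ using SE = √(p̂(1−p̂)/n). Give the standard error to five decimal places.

SE = 0.01814

p̂ = 131/551 = 0.23775.
p̂(1−p̂) = 0.23775·0.76225 = 0.181225.
Dividing by n and taking the root: √0.000328902 = 0.01814.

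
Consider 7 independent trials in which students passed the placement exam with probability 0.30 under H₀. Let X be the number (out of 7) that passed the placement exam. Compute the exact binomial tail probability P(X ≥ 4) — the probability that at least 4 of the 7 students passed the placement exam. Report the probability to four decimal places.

P = 0.1260

X ~ Binomial(n=7, p=0.30).
P(X ≥ 4) = C(7,4)·0.30^4·0.70^3 + C(7,5)·0.30^5·0.70^2 + C(7,6)·0.30^6·0.70^1 + C(7,7)·0.30^7·0.70^0.
= 0.097240 + 0.025005 + 0.003572 + 0.000219 = 0.1260.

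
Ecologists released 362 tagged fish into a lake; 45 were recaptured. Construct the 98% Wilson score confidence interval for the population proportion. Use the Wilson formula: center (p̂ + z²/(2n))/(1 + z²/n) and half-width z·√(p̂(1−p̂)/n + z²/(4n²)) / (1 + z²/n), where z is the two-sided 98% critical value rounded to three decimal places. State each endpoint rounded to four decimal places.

(0.0894, 0.1703)

Here p̂ = 45/362 = 0.12431 and z = 2.326 (z² = 5.410276).
1 + z²/n = 1.014946.
Adjusted center: (0.12431 + z²/(2n))/1.014946 = 0.12984.
Radicand: p̂(1−p̂)/n + z²/(4n²) = 0.000300709 + 0.000010321 = 0.000311030.
Half-width = 2.326·√0.000311030/1.014946 = 0.04042.
Interval: 0.12984 ± 0.04042 → (0.0894, 0.1703).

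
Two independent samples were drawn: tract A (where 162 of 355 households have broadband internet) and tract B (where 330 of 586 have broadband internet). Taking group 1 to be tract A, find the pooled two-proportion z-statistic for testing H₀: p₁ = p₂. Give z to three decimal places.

z = -3.179

Sample proportions: p̂₁ = 162/355 = 0.45634 and p̂₂ = 330/586 = 0.56314.
Pooling: p̂ = 492/941 = 0.52285.
Pooled SE = √[0.2494780·0.00452339] ≈ 0.033593.
z = -0.10680/0.033593 = -3.179.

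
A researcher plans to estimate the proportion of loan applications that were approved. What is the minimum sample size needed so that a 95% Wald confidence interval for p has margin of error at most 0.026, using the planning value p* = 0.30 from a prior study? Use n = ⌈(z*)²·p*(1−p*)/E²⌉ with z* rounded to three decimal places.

For 95% confidence, z* = 1.960.
p*(1−p*) = 0.30·0.70 = 0.2100.
(z*)²·p*(1−p*)/E² = 3.841600·0.2100/0.000676 = 1193.396.
Rounding up, n = 1194.

n = 1194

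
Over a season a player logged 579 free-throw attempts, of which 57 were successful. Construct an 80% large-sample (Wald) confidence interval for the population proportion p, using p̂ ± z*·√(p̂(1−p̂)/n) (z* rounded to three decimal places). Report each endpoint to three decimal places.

(0.083, 0.114)

With x = 57 successes in n = 579, p̂ = 0.09845.
Standard error of p̂: √(0.088754/579) = √0.000153289 = 0.012381.
The 80% critical value is z* = 1.282.
Margin = 1.282·0.012381 = 0.01587.
Interval: 0.09845 ± 0.01587 → (0.083, 0.114).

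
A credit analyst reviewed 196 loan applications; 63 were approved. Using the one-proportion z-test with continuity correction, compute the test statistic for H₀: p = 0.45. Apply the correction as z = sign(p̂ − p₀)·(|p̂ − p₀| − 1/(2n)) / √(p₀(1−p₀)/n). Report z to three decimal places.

The sample proportion is 63/196 = 0.32143. p̂ − p₀ = -0.128571.
1/(2n) = 0.002551.
Corrected numerator: |-0.128571| − 0.002551 = 0.126020.
Null standard error: √(0.45·0.55/196) = √0.001262755 = 0.035535.
z = −0.126020/0.035535 = -3.546.

z = -3.546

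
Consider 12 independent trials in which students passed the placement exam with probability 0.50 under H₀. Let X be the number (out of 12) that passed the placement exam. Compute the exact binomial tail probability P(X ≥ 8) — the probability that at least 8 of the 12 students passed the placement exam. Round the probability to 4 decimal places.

X ~ Binomial(n=12, p=0.50).
P(X ≥ 8) = Σ_{j=8}^{12} C(12,j)·0.50^j·0.50^{12−j}.
= 0.120850 + 0.053711 + 0.016113 + 0.002930 + 0.000244 = 0.1938.

P = 0.1938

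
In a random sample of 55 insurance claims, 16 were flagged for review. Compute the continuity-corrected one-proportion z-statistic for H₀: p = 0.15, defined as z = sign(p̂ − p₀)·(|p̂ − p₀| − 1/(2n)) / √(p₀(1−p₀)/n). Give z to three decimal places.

Sample proportion p̂ = 16/55 = 0.29091. p̂ − p₀ = 0.140909.
1/(2n) = 0.009091.
Corrected numerator: |0.140909| − 0.009091 = 0.131818.
Under H₀, SE = √(p₀(1−p₀)/n) = √(0.15·0.85/55) = √0.002318182 = 0.048148.
z = (+)0.131818/0.048148 = 2.738.

z = 2.738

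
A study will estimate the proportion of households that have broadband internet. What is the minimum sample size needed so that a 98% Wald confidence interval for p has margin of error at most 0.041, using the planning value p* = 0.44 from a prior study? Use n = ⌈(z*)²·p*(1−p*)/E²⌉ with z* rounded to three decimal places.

For 98% confidence, z* = 2.326.
p*(1−p*) = 0.2464.
(z*)²·p*(1−p*)/E² = 5.410276·0.2464/0.001681 = 793.035.
Rounding up, n = 794.

n = 794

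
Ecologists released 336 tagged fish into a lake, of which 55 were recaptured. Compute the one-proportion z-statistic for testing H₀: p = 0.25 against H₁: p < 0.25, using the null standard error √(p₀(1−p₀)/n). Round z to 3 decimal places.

z = -3.654

With x = 55 successes in n = 336, p̂ = 0.16369.
SE₀ = √(0.25·0.75/336) = 0.023623.
z = (0.16369 − 0.25)/0.023623 = -0.08631/0.023623 = -3.654.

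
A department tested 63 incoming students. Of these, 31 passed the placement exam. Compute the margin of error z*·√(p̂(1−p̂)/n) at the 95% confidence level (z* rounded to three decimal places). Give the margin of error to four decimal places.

With x = 31 successes in n = 63, p̂ = 0.49206.
Standard error of p̂: √(0.249937/63) = √0.003967254 = 0.062986.
z* = 1.960 at the 95% level.
So ME = 0.1235.

ME = 0.1235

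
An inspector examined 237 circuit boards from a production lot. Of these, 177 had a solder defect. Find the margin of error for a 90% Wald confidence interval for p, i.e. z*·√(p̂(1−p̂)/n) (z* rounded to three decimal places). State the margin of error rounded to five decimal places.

ME = 0.04646

With x = 177 successes in n = 237, p̂ = 0.74684.
SE = √(p̂(1−p̂)/n) = √(0.189072/237) = 0.028245.
The 90% critical value is z* = 1.645.
Margin of error = z*·SE = 1.645 × 0.028245 = 0.04646.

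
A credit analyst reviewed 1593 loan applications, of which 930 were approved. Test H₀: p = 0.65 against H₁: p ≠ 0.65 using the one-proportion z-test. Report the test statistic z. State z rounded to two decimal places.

z = -5.54

With x = 930 successes in n = 1593, p̂ = 0.58380.
Under H₀, SE = √(p₀(1−p₀)/n) = √(0.65·0.35/1593) = √0.000142812 = 0.011950.
z = (p̂ − p₀)/SE = (0.58380 − 0.65)/0.011950 = -5.54.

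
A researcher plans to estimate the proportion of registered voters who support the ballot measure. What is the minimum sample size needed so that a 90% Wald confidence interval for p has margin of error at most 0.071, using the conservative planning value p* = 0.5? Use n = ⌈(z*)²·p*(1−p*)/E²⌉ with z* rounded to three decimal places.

n = 135

The 90% critical value is z* = 1.645.
p*(1−p*) = 0.2500.
Required n before rounding: 2.706025 × 0.2500 / 0.071² = 134.201.
Rounding up, n = 135.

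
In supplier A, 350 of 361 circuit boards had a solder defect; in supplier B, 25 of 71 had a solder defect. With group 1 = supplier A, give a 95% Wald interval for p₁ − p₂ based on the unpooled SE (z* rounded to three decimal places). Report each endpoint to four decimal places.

(0.5049, 0.7299)

p̂₁ = 0.96953, p̂₂ = 0.35211, so the observed difference is 0.61742.
SE = √(0.000081835 + 0.003213089) = √0.003294924 = 0.057401.
For 95% confidence, z* = 1.960. Margin of error = 0.11251.
CI: 0.61742 ± 0.11251 = (0.5049, 0.7299).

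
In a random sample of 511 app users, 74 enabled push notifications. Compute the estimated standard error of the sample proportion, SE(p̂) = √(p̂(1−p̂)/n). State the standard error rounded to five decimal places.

Sample proportion p̂ = 74/511 = 0.14481.
p̂(1−p̂) = 0.14481·0.85519 = 0.123840.
Dividing by n and taking the root: √0.000242348 = 0.01557.

SE = 0.01557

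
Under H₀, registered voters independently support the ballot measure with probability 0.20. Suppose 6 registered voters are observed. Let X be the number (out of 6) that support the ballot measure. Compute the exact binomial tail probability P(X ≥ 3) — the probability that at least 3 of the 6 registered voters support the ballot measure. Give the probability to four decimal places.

X is binomial with n = 6 and p = 0.20.
P(X ≥ 3) = C(6,3)·0.20^3·0.80^3 + C(6,4)·0.20^4·0.80^2 + C(6,5)·0.20^5·0.80^1 + C(6,6)·0.20^6·0.80^0.
= 0.081920 + 0.015360 + 0.001536 + 0.000064 = 0.0989.

P = 0.0989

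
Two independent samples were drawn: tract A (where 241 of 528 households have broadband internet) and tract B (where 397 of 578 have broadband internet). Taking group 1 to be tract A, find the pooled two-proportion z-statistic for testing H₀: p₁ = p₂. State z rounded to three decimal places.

p̂₁ = 241/528 = 0.45644, p̂₂ = 397/578 = 0.68685.
Pooled p̂ = (241+397)/(528+578) = 638/1106 = 0.57685.
Pooled SE = √[0.2440935·0.00362404] ≈ 0.029742.
z = (p̂₁ − p̂₂)/SE = (0.45644 − 0.68685)/0.029742 = -0.23041/0.029742 = -7.747.

z = -7.747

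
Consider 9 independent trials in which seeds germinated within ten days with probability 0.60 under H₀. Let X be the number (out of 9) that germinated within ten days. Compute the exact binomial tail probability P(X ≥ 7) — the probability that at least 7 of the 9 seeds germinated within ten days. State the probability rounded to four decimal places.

X is binomial with n = 9 and p = 0.60.
P(X ≥ 7) = C(9,7)·0.60^7·0.40^2 + C(9,8)·0.60^8·0.40^1 + C(9,9)·0.60^9·0.40^0.
= 0.161243 + 0.060466 + 0.010078 = 0.2318.

P = 0.2318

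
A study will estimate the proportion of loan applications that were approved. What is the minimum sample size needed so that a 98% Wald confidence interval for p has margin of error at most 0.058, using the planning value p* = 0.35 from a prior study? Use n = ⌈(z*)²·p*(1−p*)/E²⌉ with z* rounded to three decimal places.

The 98% critical value is z* = 2.326.
p*(1−p*) = 0.35·0.65 = 0.2275.
(z*)²·p*(1−p*)/E² = 5.410276·0.2275/0.003364 = 365.885.
⌈365.885⌉ = 366.

n = 366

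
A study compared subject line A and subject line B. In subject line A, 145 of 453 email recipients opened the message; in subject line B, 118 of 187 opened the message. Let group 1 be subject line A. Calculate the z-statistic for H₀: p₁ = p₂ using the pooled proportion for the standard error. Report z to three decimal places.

z = -7.271

p̂₁ = 145/453 = 0.32009, p̂₂ = 118/187 = 0.63102.
Pooling: p̂ = 263/640 = 0.41094.
SE = √[p̂(1−p̂)(1/n₁+1/n₂)] = √[0.41094·0.58906·(1/453+1/187)] ≈ 0.042765.
z = -0.31093/0.042765 = -7.271.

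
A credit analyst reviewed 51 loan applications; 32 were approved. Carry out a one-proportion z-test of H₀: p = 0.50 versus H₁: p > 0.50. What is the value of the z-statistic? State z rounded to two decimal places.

p̂ = 32/51 = 0.62745.
SE₀ = √(0.50·0.50/51) = 0.070014.
Test statistic: z = 0.12745/0.070014 = 1.82.

z = 1.82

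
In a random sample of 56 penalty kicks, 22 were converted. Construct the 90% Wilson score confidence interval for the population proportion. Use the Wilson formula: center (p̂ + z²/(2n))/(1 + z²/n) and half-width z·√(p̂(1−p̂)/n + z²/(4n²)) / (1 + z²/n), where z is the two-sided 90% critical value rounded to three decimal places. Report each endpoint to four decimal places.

Here p̂ = 22/56 = 0.39286 and z = 1.645 (z² = 2.706025).
1 + z²/n = 1.048322.
Adjusted center: (0.39286 + z²/(2n))/1.048322 = 0.39780.
Radicand: p̂(1−p̂)/n + z²/(4n²) = 0.004259293 + 0.000215723 = 0.004475016.
Half-width = 1.645·√0.004475016/1.048322 = 0.10497.
So the interval runs from 0.2928 to 0.5028.

(0.2928, 0.5028)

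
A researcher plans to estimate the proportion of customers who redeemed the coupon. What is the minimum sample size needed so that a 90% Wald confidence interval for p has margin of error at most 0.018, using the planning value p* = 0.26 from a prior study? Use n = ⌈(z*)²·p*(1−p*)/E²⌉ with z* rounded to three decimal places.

z* = 1.645 at the 90% level.
p*(1−p*) = 0.26·0.74 = 0.1924.
Required n before rounding: 2.706025 × 0.1924 / 0.018² = 1606.911.
Rounding up, n = 1607.

n = 1607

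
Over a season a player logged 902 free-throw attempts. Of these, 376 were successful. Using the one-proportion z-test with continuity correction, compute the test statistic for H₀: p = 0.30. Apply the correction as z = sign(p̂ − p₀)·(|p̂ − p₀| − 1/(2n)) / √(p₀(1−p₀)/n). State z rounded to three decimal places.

With x = 376 successes in n = 902, p̂ = 0.41685. p̂ − p₀ = 0.116851.
Continuity correction 1/(2n) = 1/1804 = 0.000554.
Corrected numerator: |0.116851| − 0.000554 = 0.116297.
SE₀ = √(0.30·0.70/902) = 0.015258.
z = +0.116297/0.015258 = 7.622.

z = 7.622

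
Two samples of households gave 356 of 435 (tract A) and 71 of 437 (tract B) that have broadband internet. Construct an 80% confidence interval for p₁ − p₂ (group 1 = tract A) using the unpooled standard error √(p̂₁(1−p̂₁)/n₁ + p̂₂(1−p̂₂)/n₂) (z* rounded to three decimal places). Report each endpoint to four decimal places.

(0.6232, 0.6887)

p̂₁ = 0.81839, p̂₂ = 0.16247, so the observed difference is 0.65592.
Unpooled SE = √(p̂₁(1−p̂₁)/n₁ + p̂₂(1−p̂₂)/n₂) = √(0.000341672 + 0.000311383) = 0.025555.
The 80% critical value is z* = 1.282. Margin of error = 0.03276.
CI: 0.65592 ± 0.03276 = (0.6232, 0.6887).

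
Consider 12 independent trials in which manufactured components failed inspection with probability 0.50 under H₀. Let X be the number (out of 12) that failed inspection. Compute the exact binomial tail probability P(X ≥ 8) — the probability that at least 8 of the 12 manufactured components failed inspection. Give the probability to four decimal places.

X ~ Binomial(n=12, p=0.50).
P(X ≥ 8) = Σ_{j=8}^{12} C(12,j)·0.50^j·0.50^{12−j}.
= 0.120850 + 0.053711 + 0.016113 + 0.002930 + 0.000244 = 0.1938.

P = 0.1938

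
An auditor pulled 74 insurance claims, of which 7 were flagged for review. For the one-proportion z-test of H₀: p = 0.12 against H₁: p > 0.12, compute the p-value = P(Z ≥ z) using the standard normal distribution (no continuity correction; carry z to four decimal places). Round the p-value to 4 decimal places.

p-value = 0.7494

The sample proportion is 7/74 = 0.09459.
Under H₀, SE = √(p₀(1−p₀)/n) = √(0.12·0.88/74) = √0.001427027 = 0.037776.
z = (p̂ − p₀)/SE = (7/74 − 0.12)/0.037776 ≈ -0.6725.
p-value = P(Z ≥ z) with z = -0.6725 → 0.7494.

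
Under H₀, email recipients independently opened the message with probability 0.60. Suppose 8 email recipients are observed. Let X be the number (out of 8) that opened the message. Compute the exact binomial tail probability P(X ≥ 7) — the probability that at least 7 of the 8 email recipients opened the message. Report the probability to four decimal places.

P = 0.1064

X is binomial with n = 8 and p = 0.60.
P(X ≥ 7) = C(8,7)·0.60^7·0.40^1 + C(8,8)·0.60^8·0.40^0.
= 0.089580 + 0.016796 = 0.1064.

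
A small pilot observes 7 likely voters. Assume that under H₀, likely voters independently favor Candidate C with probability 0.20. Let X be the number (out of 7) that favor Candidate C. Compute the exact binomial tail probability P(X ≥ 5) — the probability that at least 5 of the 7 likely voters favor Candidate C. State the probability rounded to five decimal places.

P = 0.00467

X is binomial with n = 7 and p = 0.20.
P(X ≥ 5) = C(7,5)·0.20^5·0.80^2 + C(7,6)·0.20^6·0.80^1 + C(7,7)·0.20^7·0.80^0.
= 0.004301 + 0.000358 + 0.000013 = 0.00467.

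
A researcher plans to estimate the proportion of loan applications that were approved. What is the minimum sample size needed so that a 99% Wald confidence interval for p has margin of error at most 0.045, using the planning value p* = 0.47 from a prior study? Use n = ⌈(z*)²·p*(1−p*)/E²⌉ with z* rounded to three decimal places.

n = 817

The 99% critical value is z* = 2.576.
p*(1−p*) = 0.2491.
Required n before rounding: 6.635776 × 0.2491 / 0.045² = 816.282.
Rounding up, n = 817.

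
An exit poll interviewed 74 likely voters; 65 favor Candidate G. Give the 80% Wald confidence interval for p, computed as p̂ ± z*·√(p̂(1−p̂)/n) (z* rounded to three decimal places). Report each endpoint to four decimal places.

The sample proportion is 65/74 = 0.87838.
SE(p̂) = √(0.87838·0.12162/74) = 0.037995.
For 80% confidence, z* = 1.282.
Margin = 1.282·0.037995 = 0.04871.
Interval: 0.87838 ± 0.04871 → (0.8297, 0.9271).

(0.8297, 0.9271)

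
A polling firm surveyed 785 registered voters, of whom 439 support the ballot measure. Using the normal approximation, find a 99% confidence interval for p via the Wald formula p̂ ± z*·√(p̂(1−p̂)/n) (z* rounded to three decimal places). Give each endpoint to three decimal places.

The sample proportion is 439/785 = 0.55924.
SE = √(p̂(1−p̂)/n) = √(0.246491/785) = 0.017720.
The 99% critical value is z* = 2.576.
Margin of error: 2.576 × 0.017720 = 0.04565.
CI: 0.55924 ± 0.04565 = (0.514, 0.605).

(0.514, 0.605)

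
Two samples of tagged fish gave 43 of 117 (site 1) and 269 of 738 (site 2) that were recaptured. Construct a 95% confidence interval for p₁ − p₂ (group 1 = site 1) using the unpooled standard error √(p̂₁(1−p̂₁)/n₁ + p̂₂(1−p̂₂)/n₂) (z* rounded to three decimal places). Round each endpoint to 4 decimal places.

p̂₁ = 0.36752, p̂₂ = 0.36450, so the observed difference is 0.00302.
SE = √(0.001986747 + 0.000313875) = √0.002300622 = 0.047965.
z* = 1.960 at the 95% level. Margin of error = 0.09401.
So the interval runs from -0.0910 to 0.0970.

(-0.0910, 0.0970)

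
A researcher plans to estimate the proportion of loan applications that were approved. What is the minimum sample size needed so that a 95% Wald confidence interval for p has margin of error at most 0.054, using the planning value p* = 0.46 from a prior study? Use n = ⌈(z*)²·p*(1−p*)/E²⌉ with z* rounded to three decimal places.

n = 328

z* = 1.960 at the 95% level.
p*(1−p*) = 0.46·0.54 = 0.2484.
Required n before rounding: 3.841600 × 0.2484 / 0.054² = 327.247.
Rounding up, n = 328.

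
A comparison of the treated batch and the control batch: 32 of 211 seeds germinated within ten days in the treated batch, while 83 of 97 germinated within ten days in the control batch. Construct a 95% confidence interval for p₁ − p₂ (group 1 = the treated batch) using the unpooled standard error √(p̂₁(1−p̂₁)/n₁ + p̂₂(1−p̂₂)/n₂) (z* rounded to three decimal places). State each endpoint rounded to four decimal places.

p̂₁ = 0.15166, p̂₂ = 0.85567, so the observed difference is -0.70401.
Unpooled SE = √(p̂₁(1−p̂₁)/n₁ + p̂₂(1−p̂₂)/n₂) = √(0.000609755 + 0.001273183) = 0.043393.
The 95% critical value is z* = 1.960. Margin = 1.960·0.043393 = 0.08505.
CI: -0.70401 ± 0.08505 = (-0.7891, -0.6190).

(-0.7891, -0.6190)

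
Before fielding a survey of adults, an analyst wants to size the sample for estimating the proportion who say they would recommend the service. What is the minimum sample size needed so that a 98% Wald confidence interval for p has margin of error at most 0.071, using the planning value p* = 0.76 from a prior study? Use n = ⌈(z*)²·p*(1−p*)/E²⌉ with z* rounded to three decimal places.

n = 196

z* = 2.326 at the 98% level.
p*(1−p*) = 0.1824.
(z*)²·p*(1−p*)/E² = 5.410276·0.1824/0.005041 = 195.762.
Rounding up, n = 196.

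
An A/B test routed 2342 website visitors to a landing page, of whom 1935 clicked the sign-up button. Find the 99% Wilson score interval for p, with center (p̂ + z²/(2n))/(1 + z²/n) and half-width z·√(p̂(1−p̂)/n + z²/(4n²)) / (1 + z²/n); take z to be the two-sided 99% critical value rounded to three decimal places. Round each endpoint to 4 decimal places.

(0.8051, 0.8455)

p̂ = 1935/2342 = 0.82622; z = 2.576, so z² = 6.635776.
1 + z²/n = 1.002833.
Adjusted center: (0.82622 + z²/(2n))/1.002833 = 0.82530.
Radicand: p̂(1−p̂)/n + z²/(4n²) = 0.000061308 + 0.000000302 = 0.000061610.
Half-width = 2.576·√0.000061610/1.002833 = 0.02016.
Interval: 0.82530 ± 0.02016 → (0.8051, 0.8455).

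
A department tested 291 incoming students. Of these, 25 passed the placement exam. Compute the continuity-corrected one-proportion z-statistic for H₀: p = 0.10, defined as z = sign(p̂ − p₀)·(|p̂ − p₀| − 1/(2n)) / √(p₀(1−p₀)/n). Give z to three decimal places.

Sample proportion p̂ = 25/291 = 0.08591. p̂ − p₀ = -0.014089.
1/(2n) = 0.001718.
Corrected numerator: |-0.014089| − 0.001718 = 0.012371.
SE₀ = √(0.10·0.90/291) = 0.017586.
z = −0.012371/0.017586 = -0.703.

z = -0.703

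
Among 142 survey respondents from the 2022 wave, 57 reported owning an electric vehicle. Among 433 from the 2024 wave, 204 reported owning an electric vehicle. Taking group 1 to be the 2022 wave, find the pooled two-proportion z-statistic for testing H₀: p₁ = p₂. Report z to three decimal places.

z = -1.448

p̂₁ = 57/142 = 0.40141, p̂₂ = 204/433 = 0.47113.
Pooling: p̂ = 261/575 = 0.45391.
Pooled SE = √[0.2478760·0.00935172] ≈ 0.048146.
z = -0.06972/0.048146 = -1.448.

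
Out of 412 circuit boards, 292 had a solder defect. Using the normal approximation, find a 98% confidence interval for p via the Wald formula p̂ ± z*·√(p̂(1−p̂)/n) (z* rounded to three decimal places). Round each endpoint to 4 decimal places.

With x = 292 successes in n = 412, p̂ = 0.70874.
Standard error of p̂: √(0.206429/412) = √0.000501040 = 0.022384.
The 98% critical value is z* = 2.326.
Margin = 2.326·0.022384 = 0.05207.
So the interval runs from 0.6567 to 0.7608.

(0.6567, 0.7608)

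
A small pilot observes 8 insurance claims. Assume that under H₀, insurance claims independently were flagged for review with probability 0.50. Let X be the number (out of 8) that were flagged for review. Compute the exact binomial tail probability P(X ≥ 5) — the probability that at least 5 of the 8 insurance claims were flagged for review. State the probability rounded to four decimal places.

P = 0.3633

X is binomial with n = 8 and p = 0.50.
P(X ≥ 5) = C(8,5)·0.50^5·0.50^3 + C(8,6)·0.50^6·0.50^2 + C(8,7)·0.50^7·0.50^1 + C(8,8)·0.50^8·0.50^0.
= 0.218750 + 0.109375 + 0.031250 + 0.003906 = 0.3633.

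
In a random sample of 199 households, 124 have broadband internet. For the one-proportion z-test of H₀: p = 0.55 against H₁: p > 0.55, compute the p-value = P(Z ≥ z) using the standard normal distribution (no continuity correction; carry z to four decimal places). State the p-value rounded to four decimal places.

p-value = 0.0191

Sample proportion p̂ = 124/199 = 0.62312.
Under H₀, SE = √(p₀(1−p₀)/n) = √(0.55·0.45/199) = √0.001243719 = 0.035266.
Test statistic (full precision, shown to 4 dp): z = (124/199 − 0.55)/SE₀ ≈ 2.0732.
From the standard normal, P(Z ≥ z) = 0.0191.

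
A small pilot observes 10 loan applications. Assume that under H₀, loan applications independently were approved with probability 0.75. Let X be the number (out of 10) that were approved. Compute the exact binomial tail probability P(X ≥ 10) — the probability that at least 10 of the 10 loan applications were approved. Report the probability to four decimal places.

X ~ Binomial(n=10, p=0.75).
P(X ≥ 10) = C(10,10)·0.75^10·0.25^0.
= 0.056314 = 0.0563.

P = 0.0563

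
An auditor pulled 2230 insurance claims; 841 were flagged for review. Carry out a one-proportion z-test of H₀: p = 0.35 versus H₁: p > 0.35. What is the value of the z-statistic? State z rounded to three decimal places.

Sample proportion p̂ = 841/2230 = 0.37713.
SE₀ = √(0.35·0.65/2230) = 0.010100.
z = (p̂ − p₀)/SE = (0.37713 − 0.35)/0.010100 = 2.686.

z = 2.686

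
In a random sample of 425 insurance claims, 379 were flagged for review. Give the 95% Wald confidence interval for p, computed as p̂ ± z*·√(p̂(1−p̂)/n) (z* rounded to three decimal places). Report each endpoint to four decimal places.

The sample proportion is 379/425 = 0.89176.
Standard error of p̂: √(0.096520/425) = √0.000227107 = 0.015070.
The 95% critical value is z* = 1.960.
Margin = 1.960·0.015070 = 0.02954.
Interval: 0.89176 ± 0.02954 → (0.8622, 0.9213).

(0.8622, 0.9213)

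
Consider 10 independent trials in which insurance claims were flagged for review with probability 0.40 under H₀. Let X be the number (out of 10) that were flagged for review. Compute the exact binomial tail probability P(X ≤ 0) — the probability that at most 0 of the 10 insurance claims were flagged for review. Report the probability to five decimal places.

X is binomial with n = 10 and p = 0.40.
P(X ≤ 0) = C(10,0)·0.40^0·0.60^10.
= 0.006047 = 0.00605.

P = 0.00605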